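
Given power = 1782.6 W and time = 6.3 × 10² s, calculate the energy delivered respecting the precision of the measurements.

energy delivered = 1782.6 W × 6.3 × 10² s = 1123038 J.
1782.6 has 5 significant figures; 6.3 × 10² has 2.
Division/multiplication keeps the fewest: 2 significant figures.
Rounded: 1.1 × 10⁶ J.

1.1 × 10⁶ J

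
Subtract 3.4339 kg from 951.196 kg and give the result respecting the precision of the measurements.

951.196 kg − 3.4339 kg = 947.7621 kg.
Addition/subtraction keeps the fewest decimal places: 951.196 → 3 decimal places, 3.4339 → 4 decimal places; limit is 3.
Rounded to 3 decimal places: 947.762 kg.

947.762 kg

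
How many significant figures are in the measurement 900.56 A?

900.56: zeros between nonzero digits are significant.

5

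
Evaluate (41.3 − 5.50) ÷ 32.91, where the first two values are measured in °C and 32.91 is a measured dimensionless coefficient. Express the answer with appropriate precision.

41.3 °C − 5.50 °C = 35.80 °C; the difference is limited to 1 decimal place (3 s.f.).
Carrying full precision, 35.80 ÷ 32.91 = 1.08781525372… °C; 32.91 has 4 s.f., so the result keeps min(3, 4) = 3 s.f.
Rounded to 3 significant figures: 1.09 °C.

1.09 °C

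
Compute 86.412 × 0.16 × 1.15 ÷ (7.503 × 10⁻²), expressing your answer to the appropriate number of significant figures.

2.1 × 10²

86.412 × 0.16 × 1.15 ÷ (7.503 × 10⁻²) = 211.91267493…
Multiplication/division keeps the fewest significant figures: 86.412 → 5 s.f., 0.16 → 2 s.f., 1.15 → 3 s.f., 7.503 × 10⁻² → 4 s.f.; limit is 2.
Rounded to 2 significant figures: 2.1 × 10².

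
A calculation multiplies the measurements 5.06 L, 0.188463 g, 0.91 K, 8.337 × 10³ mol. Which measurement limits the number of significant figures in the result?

5.06 L → 3 s.f.; 0.188463 g → 6 s.f.; 0.91 K → 2 s.f.; 8.337 × 10³ mol → 4 s.f.
The fewest is 2 significant figures, from 0.91 K.

0.91 K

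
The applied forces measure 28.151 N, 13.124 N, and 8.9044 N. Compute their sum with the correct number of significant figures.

50.179 N

28.151 N + 13.124 N + 8.9044 N = 50.1794 N.
Addition/subtraction keeps the fewest decimal places: 28.151 → 3 decimal places, 13.124 → 3 decimal places, 8.9044 → 4 decimal places; limit is 3.
Rounded to 3 decimal places: 50.179 N.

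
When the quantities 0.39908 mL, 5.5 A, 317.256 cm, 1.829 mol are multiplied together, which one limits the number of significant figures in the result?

5.5 A

0.39908 mL → 5 s.f.; 5.5 A → 2 s.f.; 317.256 cm → 6 s.f.; 1.829 mol → 4 s.f.
The fewest is 2 significant figures, from 5.5 A.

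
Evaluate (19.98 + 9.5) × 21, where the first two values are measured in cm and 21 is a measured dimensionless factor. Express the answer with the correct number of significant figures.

6.2 × 10^2 cm

19.98 cm + 9.5 cm = 29.48 cm; the sum is limited to 1 decimal place (3 s.f.).
Carrying full precision, 29.48 × 21 = 619.08 cm; 21 has 2 s.f., so the result keeps min(3, 2) = 2 s.f.
Rounded to 2 significant figures: 6.2 × 10^2 cm.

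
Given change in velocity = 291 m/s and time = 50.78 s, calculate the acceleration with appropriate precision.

5.73 m/s²

acceleration = 291 m/s ÷ 50.78 s = 5.73060259945… m/s².
291 has 3 significant figures; 50.78 has 4.
Division/multiplication keeps the fewest: 3 significant figures.
Rounded: 5.73 m/s².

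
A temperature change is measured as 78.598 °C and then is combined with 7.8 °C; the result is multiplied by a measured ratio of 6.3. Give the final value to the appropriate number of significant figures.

78.598 °C + 7.8 °C = 86.398 °C; the sum is limited to 1 decimal place (3 s.f.).
Carrying full precision, 86.398 × 6.3 = 544.3074 °C; 6.3 has 2 s.f., so the result keeps min(3, 2) = 2 s.f.
Rounded to 2 significant figures: 5.4 × 10^2 °C.

5.4 × 10^2 °C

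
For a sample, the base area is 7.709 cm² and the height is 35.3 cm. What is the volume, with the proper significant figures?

272 cm³

volume = 7.709 cm² × 35.3 cm = 272.1277 cm³.
7.709 has 4 significant figures; 35.3 has 3.
Division/multiplication keeps the fewest: 3 significant figures.
Rounded: 272 cm³.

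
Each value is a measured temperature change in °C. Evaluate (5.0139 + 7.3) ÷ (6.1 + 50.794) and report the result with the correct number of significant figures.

0.216

5.0139 + 7.3 = 12.3139, limited to 1 d.p. → 3 s.f.; 6.1 + 50.794 = 56.894, limited to 1 d.p. → 3 s.f.
Carrying full precision, 12.3139 ÷ 56.894 = 0.216435828031…; keep min(3, 3) = 3 s.f.
Rounded to 3 significant figures: 0.216.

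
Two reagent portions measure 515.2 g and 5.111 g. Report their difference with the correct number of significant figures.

515.2 g − 5.111 g = 510.089 g.
Addition/subtraction keeps the fewest decimal places: 515.2 → 1 decimal place, 5.111 → 3 decimal places; limit is 1.
Rounded to 1 decimal place: 510.1 g.

510.1 g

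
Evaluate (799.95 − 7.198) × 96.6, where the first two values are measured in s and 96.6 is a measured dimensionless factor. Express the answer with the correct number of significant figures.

799.95 s − 7.198 s = 792.752 s; the difference is limited to 2 decimal places (5 s.f.).
Carrying full precision, 792.752 × 96.6 = 76579.8432 s; 96.6 has 3 s.f., so the result keeps min(5, 3) = 3 s.f.
Rounded to 3 significant figures: 7.66 × 10^4 s.

7.66 × 10^4 s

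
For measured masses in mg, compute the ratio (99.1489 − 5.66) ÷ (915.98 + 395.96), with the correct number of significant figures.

99.1489 − 5.66 = 93.4889, limited to 2 d.p. → 4 s.f.; 915.98 + 395.96 = 1311.94, limited to 2 d.p. → 6 s.f.
Carrying full precision, 93.4889 ÷ 1311.94 = 0.07126004238…; keep min(4, 6) = 4 s.f.
Rounded to 4 significant figures: 0.07126.

0.07126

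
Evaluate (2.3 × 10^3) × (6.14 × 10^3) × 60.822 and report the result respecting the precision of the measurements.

(2.3 × 10^3) × (6.14 × 10^3) × 60.822 = 858928284
Multiplication/division keeps the fewest significant figures: 2.3 × 10^3 → 2 s.f., 6.14 × 10^3 → 3 s.f., 60.822 → 5 s.f.; limit is 2.
Rounded to 2 significant figures: 8.6 × 10^8.

8.6 × 10^8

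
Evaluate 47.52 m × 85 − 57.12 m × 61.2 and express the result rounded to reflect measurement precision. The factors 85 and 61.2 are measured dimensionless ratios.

47.52 × 85 = 4039.2 → 4.0 × 10³ m (2 s.f., last digit at the 10^2 place).
57.12 × 61.2 = 3495.744 → 3.50 × 10³ m (3 s.f., last digit at the 10^1 place).
Difference: 543.456 m; keep the coarser place, 10^2.
Result: 5 × 10² m.

5 × 10² m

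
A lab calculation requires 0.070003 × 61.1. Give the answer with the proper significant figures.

0.070003 × 61.1 = 4.2771833
Multiplication/division keeps the fewest significant figures: 0.070003 → 5 s.f., 61.1 → 3 s.f.; limit is 3.
Rounded to 3 significant figures: 4.28.

4.28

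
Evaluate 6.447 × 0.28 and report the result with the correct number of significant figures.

6.447 × 0.28 = 1.80516
Multiplication/division keeps the fewest significant figures: 6.447 → 4 s.f., 0.28 → 2 s.f.; limit is 2.
Rounded to 2 significant figures: 1.8.

1.8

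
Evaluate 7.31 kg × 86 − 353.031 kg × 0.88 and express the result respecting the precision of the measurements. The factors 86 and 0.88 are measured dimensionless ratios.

7.31 × 86 = 628.66 → 6.3 × 10^2 kg (2 s.f., last digit at the 10^1 place).
353.031 × 0.88 = 310.66728 → 3.1 × 10^2 kg (2 s.f., last digit at the 10^1 place).
Difference: 317.99272 kg; keep the coarser place, 10^1.
Result: 3.2 × 10^2 kg.

3.2 × 10^2 kg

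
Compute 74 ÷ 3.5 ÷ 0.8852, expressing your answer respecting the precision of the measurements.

24

74 ÷ 3.5 ÷ 0.8852 = 23.8848363566…
Multiplication/division keeps the fewest significant figures: 74 → 2 s.f., 3.5 → 2 s.f., 0.8852 → 4 s.f.; limit is 2.
Rounded to 2 significant figures: 24.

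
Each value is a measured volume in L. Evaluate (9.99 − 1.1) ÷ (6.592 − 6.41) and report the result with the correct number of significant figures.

9.99 − 1.1 = 8.89, limited to 1 d.p. → 2 s.f.; 6.592 − 6.41 = 0.182, limited to 2 d.p. → 2 s.f.
Carrying full precision, 8.89 ÷ 0.182 = 48.8461538462…; keep min(2, 2) = 2 s.f.
Rounded to 2 significant figures: 49.

49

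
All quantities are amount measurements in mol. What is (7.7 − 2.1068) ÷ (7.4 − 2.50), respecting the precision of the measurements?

7.7 − 2.1068 = 5.5932, limited to 1 d.p. → 2 s.f.; 7.4 − 2.50 = 4.90, limited to 1 d.p. → 2 s.f.
Carrying full precision, 5.5932 ÷ 4.90 = 1.14146938776…; keep min(2, 2) = 2 s.f.
Rounded to 2 significant figures: 1.1.

1.1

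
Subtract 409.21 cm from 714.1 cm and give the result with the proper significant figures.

3.049 × 10² cm

714.1 cm − 409.21 cm = 304.89 cm.
Addition/subtraction keeps the fewest decimal places: 714.1 → 1 decimal place, 409.21 → 2 decimal places; limit is 1.
Rounded to 1 decimal place: 3.049 × 10² cm.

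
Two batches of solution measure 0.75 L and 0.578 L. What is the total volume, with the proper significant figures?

0.75 L + 0.578 L = 1.328 L.
Addition/subtraction keeps the fewest decimal places: 0.75 → 2 decimal places, 0.578 → 3 decimal places; limit is 2.
Rounded to 2 decimal places: 1.33 L.

1.33 L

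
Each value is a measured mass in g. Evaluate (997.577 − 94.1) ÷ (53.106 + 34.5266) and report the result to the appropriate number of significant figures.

10.31

997.577 − 94.1 = 903.477, limited to 1 d.p. → 4 s.f.; 53.106 + 34.5266 = 87.6326, limited to 3 d.p. → 5 s.f.
Carrying full precision, 903.477 ÷ 87.6326 = 10.3098276212…; keep min(4, 5) = 4 s.f.
Rounded to 4 significant figures: 10.31.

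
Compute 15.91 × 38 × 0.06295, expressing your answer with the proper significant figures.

15.91 × 38 × 0.06295 = 38.058311
Multiplication/division keeps the fewest significant figures: 15.91 → 4 s.f., 38 → 2 s.f., 0.06295 → 4 s.f.; limit is 2.
Rounded to 2 significant figures: 38.

38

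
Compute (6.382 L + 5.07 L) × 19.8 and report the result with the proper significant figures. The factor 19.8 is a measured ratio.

227 L

6.382 L + 5.07 L = 11.452 L; the sum is limited to 2 decimal places (4 s.f.).
Carrying full precision, 11.452 × 19.8 = 226.7496 L; 19.8 has 3 s.f., so the result keeps min(4, 3) = 3 s.f.
Rounded to 3 significant figures: 227 L.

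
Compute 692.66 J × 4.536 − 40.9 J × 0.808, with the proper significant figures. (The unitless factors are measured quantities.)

3109 J

692.66 × 4.536 = 3141.90576 → 3142 J (4 s.f., last digit at the 10^0 place).
40.9 × 0.808 = 33.0472 → 33.0 J (3 s.f., last digit at the 10^-1 place).
Difference: 3108.85856 J; keep the coarser place, 10^0.
Result: 3109 J.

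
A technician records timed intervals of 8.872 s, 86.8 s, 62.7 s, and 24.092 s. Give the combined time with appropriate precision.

8.872 s + 86.8 s + 62.7 s + 24.092 s = 182.464 s.
Addition/subtraction keeps the fewest decimal places: 8.872 → 3 decimal places, 86.8 → 1 decimal place, 62.7 → 1 decimal place, 24.092 → 3 decimal places; limit is 1.
Rounded to 1 decimal place: 182.5 s.

182.5 s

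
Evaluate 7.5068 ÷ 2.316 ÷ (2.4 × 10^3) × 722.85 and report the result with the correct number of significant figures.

7.5068 ÷ 2.316 ÷ (2.4 × 10^3) × 722.85 = 0.976232437392…
Multiplication/division keeps the fewest significant figures: 7.5068 → 5 s.f., 2.316 → 4 s.f., 2.4 × 10^3 → 2 s.f., 722.85 → 5 s.f.; limit is 2.
Rounded to 2 significant figures: 0.98.

0.98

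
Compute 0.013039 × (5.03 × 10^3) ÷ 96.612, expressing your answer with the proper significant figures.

0.013039 × (5.03 × 10^3) ÷ 96.612 = 0.678861528589…
Multiplication/division keeps the fewest significant figures: 0.013039 → 5 s.f., 5.03 × 10^3 → 3 s.f., 96.612 → 5 s.f.; limit is 3.
Rounded to 3 significant figures: 0.679.

0.679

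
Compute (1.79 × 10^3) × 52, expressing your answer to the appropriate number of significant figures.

9.3 × 10^4

(1.79 × 10^3) × 52 = 93080
Multiplication/division keeps the fewest significant figures: 1.79 × 10^3 → 3 s.f., 52 → 2 s.f.; limit is 2.
Rounded to 2 significant figures: 9.3 × 10^4.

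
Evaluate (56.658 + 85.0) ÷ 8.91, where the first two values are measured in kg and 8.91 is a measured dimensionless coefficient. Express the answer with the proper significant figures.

15.9 kg

56.658 kg + 85.0 kg = 141.658 kg; the sum is limited to 1 decimal place (4 s.f.).
Carrying full precision, 141.658 ÷ 8.91 = 15.8987654321… kg; 8.91 has 3 s.f., so the result keeps min(4, 3) = 3 s.f.
Rounded to 3 significant figures: 15.9 kg.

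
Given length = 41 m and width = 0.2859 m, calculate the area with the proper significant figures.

area = 41 m × 0.2859 m = 11.7219 m².
41 has 2 significant figures; 0.2859 has 4.
Division/multiplication keeps the fewest: 2 significant figures.
Rounded: 12 m².

12 m²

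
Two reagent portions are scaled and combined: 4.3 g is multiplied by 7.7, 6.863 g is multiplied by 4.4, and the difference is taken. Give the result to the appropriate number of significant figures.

3 g

4.3 × 7.7 = 33.11 → 33 g (2 s.f., last digit at the 10^0 place).
6.863 × 4.4 = 30.1972 → 3.0 × 10¹ g (2 s.f., last digit at the 10^0 place).
Difference: 2.9128 g; keep the coarser place, 10^0.
Result: 3 g.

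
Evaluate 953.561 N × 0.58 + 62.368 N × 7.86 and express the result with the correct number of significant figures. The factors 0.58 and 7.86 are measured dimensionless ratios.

1.04 × 10³ N

953.561 × 0.58 = 553.06538 → 5.5 × 10² N (2 s.f., last digit at the 10^1 place).
62.368 × 7.86 = 490.21248 → 490. N (3 s.f., last digit at the 10^0 place).
Sum: 1043.27786 N; keep the coarser place, 10^1.
Result: 1.04 × 10³ N.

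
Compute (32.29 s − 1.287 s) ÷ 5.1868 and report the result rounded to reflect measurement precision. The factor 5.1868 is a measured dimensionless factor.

32.29 s − 1.287 s = 31.003 s; the difference is limited to 2 decimal places (4 s.f.).
Carrying full precision, 31.003 ÷ 5.1868 = 5.97728850158… s; 5.1868 has 5 s.f., so the result keeps min(4, 5) = 4 s.f.
Rounded to 4 significant figures: 5.977 s.

5.977 s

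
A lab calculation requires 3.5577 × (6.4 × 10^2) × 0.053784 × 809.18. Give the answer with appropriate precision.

3.5577 × (6.4 × 10^2) × 0.053784 × 809.18 = 99094.0403148…
Multiplication/division keeps the fewest significant figures: 3.5577 → 5 s.f., 6.4 × 10^2 → 2 s.f., 0.053784 → 5 s.f., 809.18 → 5 s.f.; limit is 2.
Rounded to 2 significant figures: 9.9 × 10^4.

9.9 × 10^4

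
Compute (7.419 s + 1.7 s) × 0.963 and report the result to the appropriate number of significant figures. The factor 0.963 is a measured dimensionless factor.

7.419 s + 1.7 s = 9.119 s; the sum is limited to 1 decimal place (2 s.f.).
Carrying full precision, 9.119 × 0.963 = 8.781597 s; 0.963 has 3 s.f., so the result keeps min(2, 3) = 2 s.f.
Rounded to 2 significant figures: 8.8 s.

8.8 s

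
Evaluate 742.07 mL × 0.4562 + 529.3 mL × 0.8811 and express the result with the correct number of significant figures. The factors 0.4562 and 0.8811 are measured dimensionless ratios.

742.07 × 0.4562 = 338.532334 → 338.5 mL (4 s.f., last digit at the 10^-1 place).
529.3 × 0.8811 = 466.36623 → 466.4 mL (4 s.f., last digit at the 10^-1 place).
Sum: 804.898564 mL; keep the coarser place, 10^-1.
Result: 804.9 mL.

804.9 mL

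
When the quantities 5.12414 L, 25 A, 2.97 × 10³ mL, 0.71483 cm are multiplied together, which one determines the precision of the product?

25 A

5.12414 L → 6 s.f.; 25 A → 2 s.f.; 2.97 × 10³ mL → 3 s.f.; 0.71483 cm → 5 s.f.
The fewest is 2 significant figures, from 25 A.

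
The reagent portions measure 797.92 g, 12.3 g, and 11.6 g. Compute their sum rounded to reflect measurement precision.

797.92 g + 12.3 g + 11.6 g = 821.82 g.
Addition/subtraction keeps the fewest decimal places: 797.92 → 2 decimal places, 12.3 → 1 decimal place, 11.6 → 1 decimal place; limit is 1.
Rounded to 1 decimal place: 821.8 g.

821.8 g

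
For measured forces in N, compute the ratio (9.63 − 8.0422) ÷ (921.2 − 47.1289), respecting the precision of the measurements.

9.63 − 8.0422 = 1.5878, limited to 2 d.p. → 3 s.f.; 921.2 − 47.1289 = 874.0711, limited to 1 d.p. → 4 s.f.
Carrying full precision, 1.5878 ÷ 874.0711 = 0.00181655702837…; keep min(3, 4) = 3 s.f.
Rounded to 3 significant figures: 0.00182.

0.00182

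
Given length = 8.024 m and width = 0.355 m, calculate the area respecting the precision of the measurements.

2.85 m²

area = 8.024 m × 0.355 m = 2.84852 m².
8.024 has 4 significant figures; 0.355 has 3.
Division/multiplication keeps the fewest: 3 significant figures.
Rounded: 2.85 m².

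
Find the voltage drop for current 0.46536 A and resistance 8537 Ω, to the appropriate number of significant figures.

voltage drop = 0.46536 A × 8537 Ω = 3972.77832 V.
0.46536 has 5 significant figures; 8537 has 4.
Division/multiplication keeps the fewest: 4 significant figures.
Rounded: 3.973 × 10³ V.

3.973 × 10³ V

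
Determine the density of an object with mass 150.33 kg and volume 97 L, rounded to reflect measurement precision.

1.5 kg/L

density = 150.33 kg ÷ 97 L = 1.54979381443… kg/L.
150.33 has 5 significant figures; 97 has 2.
Division/multiplication keeps the fewest: 2 significant figures.
Rounded: 1.5 kg/L.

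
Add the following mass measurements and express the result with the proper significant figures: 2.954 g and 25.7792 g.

28.733 g

2.954 g + 25.7792 g = 28.7332 g.
Addition/subtraction keeps the fewest decimal places: 2.954 → 3 decimal places, 25.7792 → 4 decimal places; limit is 3.
Rounded to 3 decimal places: 28.733 g.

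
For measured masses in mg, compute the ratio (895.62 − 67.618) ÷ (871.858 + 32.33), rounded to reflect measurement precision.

9.1574 × 10⁻¹

895.62 − 67.618 = 828.002, limited to 2 d.p. → 5 s.f.; 871.858 + 32.33 = 904.188, limited to 2 d.p. → 5 s.f.
Carrying full precision, 828.002 ÷ 904.188 = 0.915740974222…; keep min(5, 5) = 5 s.f.
Rounded to 5 significant figures: 9.1574 × 10⁻¹.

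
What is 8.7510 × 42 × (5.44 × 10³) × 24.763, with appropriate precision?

8.7510 × 42 × (5.44 × 10³) × 24.763 = 49511847.4502…
Multiplication/division keeps the fewest significant figures: 8.7510 → 5 s.f., 42 → 2 s.f., 5.44 × 10³ → 3 s.f., 24.763 → 5 s.f.; limit is 2.
Rounded to 2 significant figures: 5.0 × 10⁷.

5.0 × 10⁷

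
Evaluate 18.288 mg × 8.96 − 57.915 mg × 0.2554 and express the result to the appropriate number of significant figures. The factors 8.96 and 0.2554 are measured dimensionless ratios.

18.288 × 8.96 = 163.86048 → 164 mg (3 s.f., last digit at the 10^0 place).
57.915 × 0.2554 = 14.791491 → 14.79 mg (4 s.f., last digit at the 10^-2 place).
Difference: 149.068989 mg; keep the coarser place, 10^0.
Result: 1.49 × 10² mg.

1.49 × 10² mg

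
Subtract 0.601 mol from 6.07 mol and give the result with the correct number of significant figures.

6.07 mol − 0.601 mol = 5.469 mol.
Addition/subtraction keeps the fewest decimal places: 6.07 → 2 decimal places, 0.601 → 3 decimal places; limit is 2.
Rounded to 2 decimal places: 5.47 mol.

5.47 mol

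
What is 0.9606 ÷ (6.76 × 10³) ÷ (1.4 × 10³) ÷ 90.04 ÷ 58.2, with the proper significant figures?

1.9 × 10⁻¹¹

0.9606 ÷ (6.76 × 10³) ÷ (1.4 × 10³) ÷ 90.04 ÷ 58.2 = 1.93690972501 × 10^-11…
Multiplication/division keeps the fewest significant figures: 0.9606 → 4 s.f., 6.76 × 10³ → 3 s.f., 1.4 × 10³ → 2 s.f., 90.04 → 4 s.f., 58.2 → 3 s.f.; limit is 2.
Rounded to 2 significant figures: 1.9 × 10⁻¹¹.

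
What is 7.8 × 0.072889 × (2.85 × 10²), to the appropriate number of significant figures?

1.6 × 10²

7.8 × 0.072889 × (2.85 × 10²) = 162.032247
Multiplication/division keeps the fewest significant figures: 7.8 → 2 s.f., 0.072889 → 5 s.f., 2.85 × 10² → 3 s.f.; limit is 2.
Rounded to 2 significant figures: 1.6 × 10².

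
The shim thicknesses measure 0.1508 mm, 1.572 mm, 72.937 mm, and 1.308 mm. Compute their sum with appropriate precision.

0.1508 mm + 1.572 mm + 72.937 mm + 1.308 mm = 75.9678 mm.
Addition/subtraction keeps the fewest decimal places: 0.1508 → 4 decimal places, 1.572 → 3 decimal places, 72.937 → 3 decimal places, 1.308 → 3 decimal places; limit is 3.
Rounded to 3 decimal places: 75.968 mm.

75.968 mm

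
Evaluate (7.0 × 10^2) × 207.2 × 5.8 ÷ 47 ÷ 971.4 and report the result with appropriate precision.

18

(7.0 × 10^2) × 207.2 × 5.8 ÷ 47 ÷ 971.4 = 18.4255231537…
Multiplication/division keeps the fewest significant figures: 7.0 × 10^2 → 2 s.f., 207.2 → 4 s.f., 5.8 → 2 s.f., 47 → 2 s.f., 971.4 → 4 s.f.; limit is 2.
Rounded to 2 significant figures: 18.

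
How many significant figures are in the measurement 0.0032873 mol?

5

0.0032873: leading zeros are not significant.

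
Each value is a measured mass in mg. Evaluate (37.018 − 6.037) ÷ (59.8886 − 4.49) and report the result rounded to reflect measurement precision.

37.018 − 6.037 = 30.981, limited to 3 d.p. → 5 s.f.; 59.8886 − 4.49 = 55.3986, limited to 2 d.p. → 4 s.f.
Carrying full precision, 30.981 ÷ 55.3986 = 0.559237959082…; keep min(5, 4) = 4 s.f.
Rounded to 4 significant figures: 0.5592.

0.5592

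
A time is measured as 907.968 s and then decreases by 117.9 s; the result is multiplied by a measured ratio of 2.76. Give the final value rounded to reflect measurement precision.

2.18 × 10³ s

907.968 s − 117.9 s = 790.068 s; the difference is limited to 1 decimal place (4 s.f.).
Carrying full precision, 790.068 × 2.76 = 2180.58768 s; 2.76 has 3 s.f., so the result keeps min(4, 3) = 3 s.f.
Rounded to 3 significant figures: 2.18 × 10³ s.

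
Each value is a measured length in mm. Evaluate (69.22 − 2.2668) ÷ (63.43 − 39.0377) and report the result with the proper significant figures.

2.745

69.22 − 2.2668 = 66.9532, limited to 2 d.p. → 4 s.f.; 63.43 − 39.0377 = 24.3923, limited to 2 d.p. → 4 s.f.
Carrying full precision, 66.9532 ÷ 24.3923 = 2.74484980916…; keep min(4, 4) = 4 s.f.
Rounded to 4 significant figures: 2.745.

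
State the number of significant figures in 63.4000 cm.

6

63.4000: trailing zeros after a decimal point are significant.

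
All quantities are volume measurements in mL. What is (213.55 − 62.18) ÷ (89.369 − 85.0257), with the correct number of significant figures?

34.85

213.55 − 62.18 = 151.37, limited to 2 d.p. → 5 s.f.; 89.369 − 85.0257 = 4.3433, limited to 3 d.p. → 4 s.f.
Carrying full precision, 151.37 ÷ 4.3433 = 34.8513802869…; keep min(5, 4) = 4 s.f.
Rounded to 4 significant figures: 34.85.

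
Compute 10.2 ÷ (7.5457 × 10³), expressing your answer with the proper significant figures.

10.2 ÷ (7.5457 × 10³) = 0.00135176325589…
Multiplication/division keeps the fewest significant figures: 10.2 → 3 s.f., 7.5457 × 10³ → 5 s.f.; limit is 3.
Rounded to 3 significant figures: 0.00135.

0.00135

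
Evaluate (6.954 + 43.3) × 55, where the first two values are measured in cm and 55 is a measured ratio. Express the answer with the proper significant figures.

6.954 cm + 43.3 cm = 50.254 cm; the sum is limited to 1 decimal place (3 s.f.).
Carrying full precision, 50.254 × 55 = 2763.97 cm; 55 has 2 s.f., so the result keeps min(3, 2) = 2 s.f.
Rounded to 2 significant figures: 2.8 × 10^3 cm.

2.8 × 10^3 cm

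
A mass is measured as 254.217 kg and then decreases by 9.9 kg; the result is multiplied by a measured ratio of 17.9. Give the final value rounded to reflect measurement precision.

254.217 kg − 9.9 kg = 244.317 kg; the difference is limited to 1 decimal place (4 s.f.).
Carrying full precision, 244.317 × 17.9 = 4373.2743 kg; 17.9 has 3 s.f., so the result keeps min(4, 3) = 3 s.f.
Rounded to 3 significant figures: 4.37 × 10³ kg.

4.37 × 10³ kg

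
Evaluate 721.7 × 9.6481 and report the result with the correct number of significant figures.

721.7 × 9.6481 = 6963.03377
Multiplication/division keeps the fewest significant figures: 721.7 → 4 s.f., 9.6481 → 5 s.f.; limit is 4.
Rounded to 4 significant figures: 6963.

6963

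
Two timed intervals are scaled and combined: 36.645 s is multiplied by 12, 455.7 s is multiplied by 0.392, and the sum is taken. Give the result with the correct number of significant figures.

36.645 × 12 = 439.74 → 4.4 × 10² s (2 s.f., last digit at the 10^1 place).
455.7 × 0.392 = 178.6344 → 179 s (3 s.f., last digit at the 10^0 place).
Sum: 618.3744 s; keep the coarser place, 10^1.
Result: 6.2 × 10² s.

6.2 × 10² s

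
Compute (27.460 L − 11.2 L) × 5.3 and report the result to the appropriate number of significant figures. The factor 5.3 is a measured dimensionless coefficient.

86 L

27.460 L − 11.2 L = 16.260 L; the difference is limited to 1 decimal place (3 s.f.).
Carrying full precision, 16.260 × 5.3 = 86.178 L; 5.3 has 2 s.f., so the result keeps min(3, 2) = 2 s.f.
Rounded to 2 significant figures: 86 L.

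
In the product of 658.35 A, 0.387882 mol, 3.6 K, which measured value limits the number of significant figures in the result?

658.35 A → 5 s.f.; 0.387882 mol → 6 s.f.; 3.6 K → 2 s.f.
The fewest is 2 significant figures, from 3.6 K.

3.6 K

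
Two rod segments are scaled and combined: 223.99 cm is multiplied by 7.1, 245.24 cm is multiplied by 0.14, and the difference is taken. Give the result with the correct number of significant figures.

223.99 × 7.1 = 1590.329 → 1.6 × 10³ cm (2 s.f., last digit at the 10^2 place).
245.24 × 0.14 = 34.3336 → 34 cm (2 s.f., last digit at the 10^0 place).
Difference: 1555.9954 cm; keep the coarser place, 10^2.
Result: 1.6 × 10³ cm.

1.6 × 10³ cm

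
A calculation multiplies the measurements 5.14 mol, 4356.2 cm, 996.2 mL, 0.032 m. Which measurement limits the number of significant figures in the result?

0.032 m

5.14 mol → 3 s.f.; 4356.2 cm → 5 s.f.; 996.2 mL → 4 s.f.; 0.032 m → 2 s.f.
The fewest is 2 significant figures, from 0.032 m.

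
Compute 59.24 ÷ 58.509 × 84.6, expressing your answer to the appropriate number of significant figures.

59.24 ÷ 58.509 × 84.6 = 85.6569758499…
Multiplication/division keeps the fewest significant figures: 59.24 → 4 s.f., 58.509 → 5 s.f., 84.6 → 3 s.f.; limit is 3.
Rounded to 3 significant figures: 85.7.

85.7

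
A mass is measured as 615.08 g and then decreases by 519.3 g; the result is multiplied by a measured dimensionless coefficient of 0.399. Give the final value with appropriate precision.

38.2 g

615.08 g − 519.3 g = 95.78 g; the difference is limited to 1 decimal place (3 s.f.).
Carrying full precision, 95.78 × 0.399 = 38.21622 g; 0.399 has 3 s.f., so the result keeps min(3, 3) = 3 s.f.
Rounded to 3 significant figures: 38.2 g.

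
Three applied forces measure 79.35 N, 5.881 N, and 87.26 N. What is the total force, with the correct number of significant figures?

79.35 N + 5.881 N + 87.26 N = 172.491 N.
Addition/subtraction keeps the fewest decimal places: 79.35 → 2 decimal places, 5.881 → 3 decimal places, 87.26 → 2 decimal places; limit is 2.
Rounded to 2 decimal places: 172.49 N.

172.49 N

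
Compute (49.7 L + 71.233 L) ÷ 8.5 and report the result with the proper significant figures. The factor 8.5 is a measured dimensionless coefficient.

49.7 L + 71.233 L = 120.933 L; the sum is limited to 1 decimal place (4 s.f.).
Carrying full precision, 120.933 ÷ 8.5 = 14.2274117647… L; 8.5 has 2 s.f., so the result keeps min(4, 2) = 2 s.f.
Rounded to 2 significant figures: 14 L.

14 L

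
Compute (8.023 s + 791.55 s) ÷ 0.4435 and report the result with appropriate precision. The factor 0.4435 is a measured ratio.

8.023 s + 791.55 s = 799.573 s; the sum is limited to 2 decimal places (5 s.f.).
Carrying full precision, 799.573 ÷ 0.4435 = 1802.87034949… s; 0.4435 has 4 s.f., so the result keeps min(5, 4) = 4 s.f.
Rounded to 4 significant figures: 1803 s.

1803 s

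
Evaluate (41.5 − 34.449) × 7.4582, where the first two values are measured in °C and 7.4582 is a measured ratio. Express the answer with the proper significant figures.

41.5 °C − 34.449 °C = 7.051 °C; the difference is limited to 1 decimal place (2 s.f.).
Carrying full precision, 7.051 × 7.4582 = 52.5877682 °C; 7.4582 has 5 s.f., so the result keeps min(2, 5) = 2 s.f.
Rounded to 2 significant figures: 53 °C.

53 °C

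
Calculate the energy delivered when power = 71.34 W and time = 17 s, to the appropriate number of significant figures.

1.2 × 10³ J

energy delivered = 71.34 W × 17 s = 1212.78 J.
71.34 has 4 significant figures; 17 has 2.
Division/multiplication keeps the fewest: 2 significant figures.
Rounded: 1.2 × 10³ J.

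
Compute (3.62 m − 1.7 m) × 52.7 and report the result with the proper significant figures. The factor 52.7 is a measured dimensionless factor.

1.0 × 10^2 m

3.62 m − 1.7 m = 1.92 m; the difference is limited to 1 decimal place (2 s.f.).
Carrying full precision, 1.92 × 52.7 = 101.184 m; 52.7 has 3 s.f., so the result keeps min(2, 3) = 2 s.f.
Rounded to 2 significant figures: 1.0 × 10^2 m.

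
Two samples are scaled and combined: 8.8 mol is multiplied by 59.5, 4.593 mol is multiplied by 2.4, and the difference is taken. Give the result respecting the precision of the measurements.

8.8 × 59.5 = 523.6 → 5.2 × 10^2 mol (2 s.f., last digit at the 10^1 place).
4.593 × 2.4 = 11.0232 → 11 mol (2 s.f., last digit at the 10^0 place).
Difference: 512.5768 mol; keep the coarser place, 10^1.
Result: 5.1 × 10^2 mol.

5.1 × 10^2 mol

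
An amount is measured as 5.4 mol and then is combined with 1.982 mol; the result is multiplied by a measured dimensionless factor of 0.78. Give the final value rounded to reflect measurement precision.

5.4 mol + 1.982 mol = 7.382 mol; the sum is limited to 1 decimal place (2 s.f.).
Carrying full precision, 7.382 × 0.78 = 5.75796 mol; 0.78 has 2 s.f., so the result keeps min(2, 2) = 2 s.f.
Rounded to 2 significant figures: 5.8 mol.

5.8 mol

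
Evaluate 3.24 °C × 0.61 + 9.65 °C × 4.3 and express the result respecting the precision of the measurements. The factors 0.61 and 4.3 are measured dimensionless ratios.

3.24 × 0.61 = 1.9764 → 2.0 °C (2 s.f., last digit at the 10^-1 place).
9.65 × 4.3 = 41.495 → 41 °C (2 s.f., last digit at the 10^0 place).
Sum: 43.4714 °C; keep the coarser place, 10^0.
Result: 43 °C.

43 °C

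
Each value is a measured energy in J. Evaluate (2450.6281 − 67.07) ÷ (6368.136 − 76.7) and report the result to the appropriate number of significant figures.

2450.6281 − 67.07 = 2383.5581, limited to 2 d.p. → 6 s.f.; 6368.136 − 76.7 = 6291.436, limited to 1 d.p. → 5 s.f.
Carrying full precision, 2383.5581 ÷ 6291.436 = 0.378857561294…; keep min(6, 5) = 5 s.f.
Rounded to 5 significant figures: 0.37886.

0.37886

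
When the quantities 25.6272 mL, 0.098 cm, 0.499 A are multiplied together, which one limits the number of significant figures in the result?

25.6272 mL → 6 s.f.; 0.098 cm → 2 s.f.; 0.499 A → 3 s.f.
The fewest is 2 significant figures, from 0.098 cm.

0.098 cm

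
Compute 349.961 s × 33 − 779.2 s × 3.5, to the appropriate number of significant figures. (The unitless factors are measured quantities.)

349.961 × 33 = 11548.713 → 1.2 × 10^4 s (2 s.f., last digit at the 10^3 place).
779.2 × 3.5 = 2727.2 → 2.7 × 10^3 s (2 s.f., last digit at the 10^2 place).
Difference: 8821.513 s; keep the coarser place, 10^3.
Result: 9 × 10^3 s.

9 × 10^3 s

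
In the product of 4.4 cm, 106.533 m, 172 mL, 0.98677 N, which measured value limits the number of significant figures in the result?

4.4 cm → 2 s.f.; 106.533 m → 6 s.f.; 172 mL → 3 s.f.; 0.98677 N → 5 s.f.
The fewest is 2 significant figures, from 4.4 cm.

4.4 cm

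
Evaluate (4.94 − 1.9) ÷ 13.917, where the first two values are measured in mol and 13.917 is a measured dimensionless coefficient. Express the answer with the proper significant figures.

2.2 × 10⁻¹ mol

4.94 mol − 1.9 mol = 3.04 mol; the difference is limited to 1 decimal place (2 s.f.).
Carrying full precision, 3.04 ÷ 13.917 = 0.218437881727… mol; 13.917 has 5 s.f., so the result keeps min(2, 5) = 2 s.f.
Rounded to 2 significant figures: 2.2 × 10⁻¹ mol.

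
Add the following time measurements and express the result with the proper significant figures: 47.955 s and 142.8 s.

190.8 s

47.955 s + 142.8 s = 190.755 s.
Addition/subtraction keeps the fewest decimal places: 47.955 → 3 decimal places, 142.8 → 1 decimal place; limit is 1.
Rounded to 1 decimal place: 190.8 s.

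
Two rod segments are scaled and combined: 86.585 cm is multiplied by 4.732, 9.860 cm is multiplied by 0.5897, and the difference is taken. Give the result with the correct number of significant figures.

86.585 × 4.732 = 409.72022 → 409.7 cm (4 s.f., last digit at the 10^-1 place).
9.860 × 0.5897 = 5.814442 → 5.814 cm (4 s.f., last digit at the 10^-3 place).
Difference: 403.905778 cm; keep the coarser place, 10^-1.
Result: 403.9 cm.

403.9 cm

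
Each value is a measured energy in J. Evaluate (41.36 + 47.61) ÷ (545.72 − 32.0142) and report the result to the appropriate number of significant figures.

41.36 + 47.61 = 88.97, limited to 2 d.p. → 4 s.f.; 545.72 − 32.0142 = 513.7058, limited to 2 d.p. → 5 s.f.
Carrying full precision, 88.97 ÷ 513.7058 = 0.173192516028…; keep min(4, 5) = 4 s.f.
Rounded to 4 significant figures: 0.1732.

0.1732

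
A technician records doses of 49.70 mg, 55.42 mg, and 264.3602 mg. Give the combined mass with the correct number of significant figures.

49.70 mg + 55.42 mg + 264.3602 mg = 369.4802 mg.
Addition/subtraction keeps the fewest decimal places: 49.70 → 2 decimal places, 55.42 → 2 decimal places, 264.3602 → 4 decimal places; limit is 2.
Rounded to 2 decimal places: 369.48 mg.

369.48 mg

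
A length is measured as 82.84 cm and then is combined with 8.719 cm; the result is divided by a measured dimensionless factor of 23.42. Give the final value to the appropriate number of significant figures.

3.909 cm

82.84 cm + 8.719 cm = 91.559 cm; the sum is limited to 2 decimal places (4 s.f.).
Carrying full precision, 91.559 ÷ 23.42 = 3.90943637916… cm; 23.42 has 4 s.f., so the result keeps min(4, 4) = 4 s.f.
Rounded to 4 significant figures: 3.909 cm.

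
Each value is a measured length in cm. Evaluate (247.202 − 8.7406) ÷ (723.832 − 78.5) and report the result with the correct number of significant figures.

3.695 × 10⁻¹

247.202 − 8.7406 = 238.4614, limited to 3 d.p. → 6 s.f.; 723.832 − 78.5 = 645.332, limited to 1 d.p. → 4 s.f.
Carrying full precision, 238.4614 ÷ 645.332 = 0.369517395697…; keep min(6, 4) = 4 s.f.
Rounded to 4 significant figures: 3.695 × 10⁻¹.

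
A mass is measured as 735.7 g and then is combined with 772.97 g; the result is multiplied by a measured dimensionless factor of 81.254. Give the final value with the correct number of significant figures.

1.2259 × 10^5 g

735.7 g + 772.97 g = 1508.67 g; the sum is limited to 1 decimal place (5 s.f.).
Carrying full precision, 1508.67 × 81.254 = 122585.47218 g; 81.254 has 5 s.f., so the result keeps min(5, 5) = 5 s.f.
Rounded to 5 significant figures: 1.2259 × 10^5 g.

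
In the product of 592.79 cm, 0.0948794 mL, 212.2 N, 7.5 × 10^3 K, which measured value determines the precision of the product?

7.5 × 10^3 K

592.79 cm → 5 s.f.; 0.0948794 mL → 6 s.f.; 212.2 N → 4 s.f.; 7.5 × 10^3 K → 2 s.f.
The fewest is 2 significant figures, from 7.5 × 10^3 K.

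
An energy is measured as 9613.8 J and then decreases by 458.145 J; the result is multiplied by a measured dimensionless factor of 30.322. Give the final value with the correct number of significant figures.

9613.8 J − 458.145 J = 9155.655 J; the difference is limited to 1 decimal place (5 s.f.).
Carrying full precision, 9155.655 × 30.322 = 277617.77091 J; 30.322 has 5 s.f., so the result keeps min(5, 5) = 5 s.f.
Rounded to 5 significant figures: 2.7762 × 10^5 J.

2.7762 × 10^5 J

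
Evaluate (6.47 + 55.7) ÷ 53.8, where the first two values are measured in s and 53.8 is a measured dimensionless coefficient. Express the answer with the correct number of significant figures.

1.16 s

6.47 s + 55.7 s = 62.17 s; the sum is limited to 1 decimal place (3 s.f.).
Carrying full precision, 62.17 ÷ 53.8 = 1.15557620818… s; 53.8 has 3 s.f., so the result keeps min(3, 3) = 3 s.f.
Rounded to 3 significant figures: 1.16 s.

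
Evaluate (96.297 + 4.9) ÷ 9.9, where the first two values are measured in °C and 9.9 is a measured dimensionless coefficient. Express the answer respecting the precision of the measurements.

10. °C

96.297 °C + 4.9 °C = 101.197 °C; the sum is limited to 1 decimal place (4 s.f.).
Carrying full precision, 101.197 ÷ 9.9 = 10.2219191919… °C; 9.9 has 2 s.f., so the result keeps min(4, 2) = 2 s.f.
Rounded to 2 significant figures: 10. °C.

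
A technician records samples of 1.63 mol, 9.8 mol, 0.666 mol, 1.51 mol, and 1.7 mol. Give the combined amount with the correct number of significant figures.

1.63 mol + 9.8 mol + 0.666 mol + 1.51 mol + 1.7 mol = 15.306 mol.
Addition/subtraction keeps the fewest decimal places: 1.63 → 2 decimal places, 9.8 → 1 decimal place, 0.666 → 3 decimal places, 1.51 → 2 decimal places, 1.7 → 1 decimal place; limit is 1.
Rounded to 1 decimal place: 15.3 mol.

15.3 mol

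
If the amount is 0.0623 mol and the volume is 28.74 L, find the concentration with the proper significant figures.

0.00217 mol/L

concentration = 0.0623 mol ÷ 28.74 L = 0.002167710508… mol/L.
0.0623 has 3 significant figures; 28.74 has 4.
Division/multiplication keeps the fewest: 3 significant figures.
Rounded: 0.00217 mol/L.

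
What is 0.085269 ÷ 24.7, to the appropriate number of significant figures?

0.00345

0.085269 ÷ 24.7 = 0.00345218623482…
Multiplication/division keeps the fewest significant figures: 0.085269 → 5 s.f., 24.7 → 3 s.f.; limit is 3.
Rounded to 3 significant figures: 0.00345.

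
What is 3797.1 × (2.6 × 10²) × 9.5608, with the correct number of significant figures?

3797.1 × (2.6 × 10²) × 9.5608 = 9438861.5568
Multiplication/division keeps the fewest significant figures: 3797.1 → 5 s.f., 2.6 × 10² → 2 s.f., 9.5608 → 5 s.f.; limit is 2.
Rounded to 2 significant figures: 9.4 × 10⁶.

9.4 × 10⁶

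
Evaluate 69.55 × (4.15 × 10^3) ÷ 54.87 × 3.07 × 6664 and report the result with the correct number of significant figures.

69.55 × (4.15 × 10^3) ÷ 54.87 × 3.07 × 6664 = 107617682.315…
Multiplication/division keeps the fewest significant figures: 69.55 → 4 s.f., 4.15 × 10^3 → 3 s.f., 54.87 → 4 s.f., 3.07 → 3 s.f., 6664 → 4 s.f.; limit is 3.
Rounded to 3 significant figures: 1.08 × 10^8.

1.08 × 10^8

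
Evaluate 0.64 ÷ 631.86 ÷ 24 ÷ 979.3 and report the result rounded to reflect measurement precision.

4.3 × 10⁻⁸

0.64 ÷ 631.86 ÷ 24 ÷ 979.3 = 4.30955189326 × 10^-8…
Multiplication/division keeps the fewest significant figures: 0.64 → 2 s.f., 631.86 → 5 s.f., 24 → 2 s.f., 979.3 → 4 s.f.; limit is 2.
Rounded to 2 significant figures: 4.3 × 10⁻⁸.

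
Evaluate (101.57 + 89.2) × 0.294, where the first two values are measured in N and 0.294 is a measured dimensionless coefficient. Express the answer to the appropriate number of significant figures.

56.1 N

101.57 N + 89.2 N = 190.77 N; the sum is limited to 1 decimal place (4 s.f.).
Carrying full precision, 190.77 × 0.294 = 56.08638 N; 0.294 has 3 s.f., so the result keeps min(4, 3) = 3 s.f.
Rounded to 3 significant figures: 56.1 N.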